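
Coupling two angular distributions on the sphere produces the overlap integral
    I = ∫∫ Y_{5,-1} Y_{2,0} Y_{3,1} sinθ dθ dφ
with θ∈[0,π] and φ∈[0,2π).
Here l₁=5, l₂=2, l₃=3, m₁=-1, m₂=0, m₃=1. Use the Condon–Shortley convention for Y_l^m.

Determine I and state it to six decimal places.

-0.227318

m-sum 0 ✓  L=10 even ✓  3≤3≤7 ✓
Π(2lᵢ+1) = 11×5×7 = 385
triangle coeff Δ(5,2,3) = 1/2310
Σ_t [2,2]: t=2:+1/144 = 1/144
(3j)²=10/231 [(5 2 3; 0 0 0)], sign=-1
Σ_t [2,2]: t=2:+1/192 = 1/192
(3j)²=3/77 [(5 2 3; -1 0 1)], sign=+1
⇒ 4πI² = 50/77
I = (-1)√(50/77/(4π)) = -0.22731846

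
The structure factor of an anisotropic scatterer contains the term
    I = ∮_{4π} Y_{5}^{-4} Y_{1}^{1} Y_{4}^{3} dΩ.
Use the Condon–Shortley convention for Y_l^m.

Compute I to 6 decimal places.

0.294638

m-sum 0 ✓  L=10 even ✓  4≤4≤6 ✓
Π(2lᵢ+1) = 11×3×9 = 297
triangle coeff Δ(5,1,4) = 1/495
Σ_t [1,1]: t=1:−1/576 = -1/576
(3j)²=5/99 [(5 1 4; 0 0 0)], sign=-1
Σ_t [2,2]: t=2:+1/10080 = 1/10080
(3j)²=4/55 [(5 1 4; -4 1 3)], sign=-1
⇒ 4πI² = 12/11
I = (+1)√(12/11/(4π)) = 0.29463840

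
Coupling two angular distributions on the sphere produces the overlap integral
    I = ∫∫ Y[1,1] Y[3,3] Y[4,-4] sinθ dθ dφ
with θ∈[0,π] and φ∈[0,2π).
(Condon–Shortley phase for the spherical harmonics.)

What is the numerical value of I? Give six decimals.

0.325735

Rules hold: Σm=0, L=8 even, 2≤4≤4.
N = 3·7·9 = 189
Δ = 0!·2!·6!/9! = 1/252
Racah Σ t=0..0: t=0:+1/36 = 1/36
⇒ 3j(1 3 4; 0 0 0)² = 4/63, sgn +1
Racah Σ t=0..0: t=0:+1/1440 = 1/1440
⇒ 3j(1 3 4; 1 3 -4)² = 1/9, sgn +1
4πI² = N·(3j₀)²·(3jₘ)² = 4/3
I = +1·√(1.33333/4π) = 0.32573501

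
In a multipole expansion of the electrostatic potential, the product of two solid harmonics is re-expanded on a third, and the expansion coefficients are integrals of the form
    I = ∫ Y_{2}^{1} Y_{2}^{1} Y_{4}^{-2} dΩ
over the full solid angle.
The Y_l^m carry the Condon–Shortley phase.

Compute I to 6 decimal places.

0.254875

Checks pass: Σm=0; 8 even; l₃=4∈[0,4].
(2·2+1)(2·2+1)(2·4+1) = 225
Δ: 0! 4! 4! / 9! → 1/630
sum: t=0:+1/16 = 1/16
3j²(2 2 4; 0 0 0) = Δ·Π!·Σ² = 2/35  (sign +1)
sum: t=0:+1/36 = 1/36
3j²(2 2 4; 1 1 -2) = Δ·Π!·Σ² = 4/63  (sign +1)
combine: 4πI² = 225·2/35·4/63 = 40/49
take √, sign +1: I = 0.25487487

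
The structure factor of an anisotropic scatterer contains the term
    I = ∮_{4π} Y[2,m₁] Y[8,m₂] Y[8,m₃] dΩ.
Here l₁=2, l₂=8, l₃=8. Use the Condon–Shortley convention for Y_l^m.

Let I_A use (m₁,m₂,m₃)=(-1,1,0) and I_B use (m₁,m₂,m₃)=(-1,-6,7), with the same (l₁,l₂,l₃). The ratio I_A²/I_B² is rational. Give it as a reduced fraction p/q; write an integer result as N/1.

l's match ⇒ only the (l;m) 3-j factors differ between A and B.
A: triangle coeff Δ(2,8,8) = 1/348840; Σ_t [1,2]: t=1:−1/58060800 t=2:+1/50803200 = 1/406425600; (3j)²=1/3230 [(2 8 8; -1 1 0)], sign=+1
B: triangle coeff Δ(2,8,8) = 1/348840; Σ_t [1,2]: t=1:−1/12454041600 t=2:+1/174356582400 = -1/13412044800; (3j)²=169/7752 [(2 8 8; -1 -6 7)], sign=+1
I_A²/I_B² = (1/3230)/(169/7752) = 12/845

12/845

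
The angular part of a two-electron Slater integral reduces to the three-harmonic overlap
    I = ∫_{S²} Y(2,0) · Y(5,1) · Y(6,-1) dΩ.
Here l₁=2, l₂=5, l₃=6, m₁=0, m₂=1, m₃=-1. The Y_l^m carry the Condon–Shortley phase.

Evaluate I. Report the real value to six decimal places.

0.000000

Σlᵢ=13 odd — θ-integrand is odd under cosθ→−cosθ; I=0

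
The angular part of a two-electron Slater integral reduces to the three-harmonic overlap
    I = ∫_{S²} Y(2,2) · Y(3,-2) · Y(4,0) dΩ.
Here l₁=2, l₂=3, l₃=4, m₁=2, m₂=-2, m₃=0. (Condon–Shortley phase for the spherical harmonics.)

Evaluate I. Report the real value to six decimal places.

l₁+l₂+l₃=9 is odd: 3j(l;000)=0 ⇒ I=0

0.000000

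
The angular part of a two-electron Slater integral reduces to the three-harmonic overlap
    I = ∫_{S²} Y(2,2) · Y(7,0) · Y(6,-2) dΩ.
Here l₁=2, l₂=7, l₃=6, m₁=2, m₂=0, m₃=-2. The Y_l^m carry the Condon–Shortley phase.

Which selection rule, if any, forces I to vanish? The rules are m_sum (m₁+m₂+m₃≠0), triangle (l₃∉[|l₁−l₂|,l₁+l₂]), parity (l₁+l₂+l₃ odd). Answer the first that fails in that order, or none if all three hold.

parity

m₁+m₂+m₃ = 2 + 0 − 2 = 0  ✓
triangle: |2−7|=5 ≤ l₃=6 ≤ 2+7=9  ✓
parity: l₁+l₂+l₃ = 15 is odd  ✗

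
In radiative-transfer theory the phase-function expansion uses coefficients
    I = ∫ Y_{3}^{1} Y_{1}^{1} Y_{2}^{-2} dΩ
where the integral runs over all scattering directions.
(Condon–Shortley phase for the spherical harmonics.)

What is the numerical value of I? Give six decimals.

-0.082589

m-sum 0 ✓  L=6 even ✓  2≤2≤4 ✓
Π(2lᵢ+1) = 7×3×5 = 105
triangle coeff Δ(3,1,2) = 1/105
Σ_t [1,1]: t=1:−1/4 = -1/4
(3j)²=3/35 [(3 1 2; 0 0 0)], sign=-1
Σ_t [2,2]: t=2:+1/48 = 1/48
(3j)²=1/105 [(3 1 2; 1 1 -2)], sign=+1
⇒ 4πI² = 3/35
I = (-1)√(3/35/(4π)) = -0.08258890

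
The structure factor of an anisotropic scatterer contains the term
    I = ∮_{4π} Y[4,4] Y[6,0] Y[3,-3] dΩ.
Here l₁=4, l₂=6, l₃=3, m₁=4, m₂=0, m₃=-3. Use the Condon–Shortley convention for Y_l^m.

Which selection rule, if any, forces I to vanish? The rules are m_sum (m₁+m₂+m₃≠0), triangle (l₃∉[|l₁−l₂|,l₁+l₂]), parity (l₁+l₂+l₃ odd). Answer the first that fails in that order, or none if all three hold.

m_sum

azimuthal sum: 4 + 0 − 3 = 1  ✗
2 ≤ 3 ≤ 10 (triangle on l)
L = 4 + 6 + 3 = 13 (odd)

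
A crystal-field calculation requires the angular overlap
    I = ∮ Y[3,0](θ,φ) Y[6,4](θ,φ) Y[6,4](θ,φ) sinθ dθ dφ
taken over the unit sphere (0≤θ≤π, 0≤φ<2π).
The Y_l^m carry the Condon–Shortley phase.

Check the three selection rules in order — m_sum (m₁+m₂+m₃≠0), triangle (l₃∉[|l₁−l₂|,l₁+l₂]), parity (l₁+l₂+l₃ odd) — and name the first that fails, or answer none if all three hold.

Σmᵢ = 8  ✗
l₃∈[|l₁−l₂|,l₁+l₂]=[3,9], have l₃=6
Σlᵢ = 15 ⇒ odd

m_sum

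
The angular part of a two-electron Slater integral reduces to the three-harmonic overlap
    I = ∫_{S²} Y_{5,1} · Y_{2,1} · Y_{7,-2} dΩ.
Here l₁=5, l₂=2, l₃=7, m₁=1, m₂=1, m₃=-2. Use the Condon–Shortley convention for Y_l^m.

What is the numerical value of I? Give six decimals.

0.232242

m-sum 0 ✓  L=14 even ✓  3≤7≤7 ✓
Π(2lᵢ+1) = 11×5×15 = 825
triangle coeff Δ(5,2,7) = 1/15015
Σ_t [0,0]: t=0:+1/57600 = 1/57600
(3j)²=21/715 [(5 2 7; 0 0 0)], sign=-1
Σ_t [0,0]: t=0:+1/103680 = 1/103680
(3j)²=4/143 [(5 2 7; 1 1 -2)], sign=-1
⇒ 4πI² = 1260/1859
I = (+1)√(1260/1859/(4π)) = 0.23224194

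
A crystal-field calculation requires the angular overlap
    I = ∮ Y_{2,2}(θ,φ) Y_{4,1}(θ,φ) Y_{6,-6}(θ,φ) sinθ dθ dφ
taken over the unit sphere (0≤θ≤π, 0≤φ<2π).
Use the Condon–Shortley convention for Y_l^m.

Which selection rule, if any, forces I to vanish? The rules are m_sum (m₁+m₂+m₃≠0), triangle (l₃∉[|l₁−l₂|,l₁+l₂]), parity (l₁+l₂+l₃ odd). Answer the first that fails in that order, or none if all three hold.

Σmᵢ = -3  ✗
l₃∈[|l₁−l₂|,l₁+l₂]=[2,6], have l₃=6
Σlᵢ = 12 ⇒ even

m_sum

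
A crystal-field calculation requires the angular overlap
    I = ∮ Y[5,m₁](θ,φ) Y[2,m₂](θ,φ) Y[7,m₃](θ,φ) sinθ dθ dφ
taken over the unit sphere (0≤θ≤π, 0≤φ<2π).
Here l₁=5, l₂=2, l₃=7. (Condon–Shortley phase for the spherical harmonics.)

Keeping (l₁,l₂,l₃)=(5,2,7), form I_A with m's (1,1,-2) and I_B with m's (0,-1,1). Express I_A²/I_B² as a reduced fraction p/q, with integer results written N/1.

Shared (l₁,l₂,l₃)=(5,2,7): N and (l;000)² cancel in I_A²/I_B².
A: Δ = 0!·10!·4!/15! = 1/15015; Racah Σ t=0..0: t=0:+1/103680 = 1/103680; ⇒ 3j(5 2 7; 1 1 -2)² = 4/143, sgn -1
B: Δ = 0!·10!·4!/15! = 1/15015; Racah Σ t=0..0: t=0:+1/86400 = 1/86400; ⇒ 3j(5 2 7; 0 -1 1)² = 16/715, sgn +1
I_A²/I_B² = (4/143)/(16/715) = 5/4

5/4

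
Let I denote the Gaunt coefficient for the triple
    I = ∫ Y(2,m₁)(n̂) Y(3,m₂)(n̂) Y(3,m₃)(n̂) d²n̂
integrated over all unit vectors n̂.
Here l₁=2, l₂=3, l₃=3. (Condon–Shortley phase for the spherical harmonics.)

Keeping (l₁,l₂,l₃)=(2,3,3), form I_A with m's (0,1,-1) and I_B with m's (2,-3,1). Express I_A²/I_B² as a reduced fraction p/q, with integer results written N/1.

Shared (l₁,l₂,l₃)=(2,3,3): N and (l;000)² cancel in I_A²/I_B².
A: Δ = 2!·2!·4!/9! = 1/3780; Racah Σ t=0..2: t=0:+1/96 t=1:−1/6 t=2:+1/16 = -3/32; ⇒ 3j(2 3 3; 0 1 -1)² = 3/140, sgn -1
B: Δ = 2!·2!·4!/9! = 1/3780; Racah Σ t=0..0: t=0:+1/96 = 1/96; ⇒ 3j(2 3 3; 2 -3 1)² = 1/42, sgn +1
I_A²/I_B² = (3/140)/(1/42) = 9/10

9/10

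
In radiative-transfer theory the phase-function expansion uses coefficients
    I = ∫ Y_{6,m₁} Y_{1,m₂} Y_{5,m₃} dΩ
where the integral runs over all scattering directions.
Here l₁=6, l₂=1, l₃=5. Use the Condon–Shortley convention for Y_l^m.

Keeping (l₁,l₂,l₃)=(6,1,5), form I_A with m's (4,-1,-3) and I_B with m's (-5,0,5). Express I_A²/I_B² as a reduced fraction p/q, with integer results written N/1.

l's match ⇒ only the (l;m) 3-j factors differ between A and B.
A: triangle coeff Δ(6,1,5) = 1/858; Σ_t [0,0]: t=0:+1/161280 = 1/161280; (3j)²=15/286 [(6 1 5; 4 -1 -3)], sign=+1
B: triangle coeff Δ(6,1,5) = 1/858; Σ_t [1,1]: t=1:−1/3628800 = -1/3628800; (3j)²=1/78 [(6 1 5; -5 0 5)], sign=-1
I_A²/I_B² = (15/286)/(1/78) = 45/11

45/11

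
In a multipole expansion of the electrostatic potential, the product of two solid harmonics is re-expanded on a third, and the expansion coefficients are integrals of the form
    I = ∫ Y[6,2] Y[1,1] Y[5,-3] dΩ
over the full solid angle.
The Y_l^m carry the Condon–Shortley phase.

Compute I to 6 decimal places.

Rules hold: Σm=0, L=12 even, 5≤5≤7.
N = 13·3·11 = 429
Δ = 2!·10!·0!/13! = 1/858
Racah Σ t=1..1: t=1:−1/14400 = -1/14400
⇒ 3j(6 1 5; 0 0 0)² = 6/143, sgn +1
Racah Σ t=2..2: t=2:+1/161280 = 1/161280
⇒ 3j(6 1 5; 2 1 -3)² = 1/143, sgn +1
4πI² = N·(3j₀)²·(3jₘ)² = 18/143
I = +1·√(0.125874/4π) = 0.10008369

0.100084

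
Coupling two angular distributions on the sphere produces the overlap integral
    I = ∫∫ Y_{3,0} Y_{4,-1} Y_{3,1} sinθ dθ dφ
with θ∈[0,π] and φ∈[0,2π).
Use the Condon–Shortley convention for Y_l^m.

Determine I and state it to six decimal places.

-0.099323

Checks pass: Σm=0; 10 even; l₃=3∈[1,7].
(2·3+1)(2·4+1)(2·3+1) = 441
Δ: 4! 2! 4! / 11! → 1/34650
sum: t=1:−1/72 t=2:+1/16 t=3:−1/72 = 5/144
3j²(3 4 3; 0 0 0) = Δ·Π!·Σ² = 2/77  (sign -1)
sum: t=1:−1/48 t=2:+1/24 t=3:−1/288 = 5/288
3j²(3 4 3; 0 -1 1) = Δ·Π!·Σ² = 5/462  (sign +1)
combine: 4πI² = 441·2/77·5/462 = 15/121
take √, sign -1: I = -0.09932258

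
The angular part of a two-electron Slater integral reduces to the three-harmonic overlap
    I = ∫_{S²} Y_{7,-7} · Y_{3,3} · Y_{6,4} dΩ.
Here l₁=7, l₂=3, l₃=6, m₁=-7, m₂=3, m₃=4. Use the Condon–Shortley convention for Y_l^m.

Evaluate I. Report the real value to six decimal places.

Rules hold: Σm=0, L=16 even, 4≤6≤10.
N = 15·7·13 = 1365
Δ = 4!·10!·2!/17! = 1/2042040
Racah Σ t=1..3: t=1:−1/207360 t=2:+1/57600 t=3:−1/207360 = 1/129600
⇒ 3j(7 3 6; 0 0 0)² = 168/12155, sgn +1
Racah Σ t=4..4: t=4:+1/174182400 = 1/174182400
⇒ 3j(7 3 6; -7 3 4)² = 1/136, sgn +1
4πI² = N·(3j₀)²·(3jₘ)² = 441/3179
I = +1·√(0.138723/4π) = 0.10506767

0.105068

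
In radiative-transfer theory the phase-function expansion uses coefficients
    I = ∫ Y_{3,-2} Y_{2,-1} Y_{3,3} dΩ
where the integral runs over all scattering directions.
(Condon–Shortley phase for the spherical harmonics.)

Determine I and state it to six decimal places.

-0.210261

m-sum 0 ✓  L=8 even ✓  1≤3≤5 ✓
Π(2lᵢ+1) = 7×5×7 = 245
triangle coeff Δ(3,2,3) = 1/3780
Σ_t [0,2]: t=0:+1/24 t=1:−1/4 t=2:+1/24 = -1/6
(3j)²=4/105 [(3 2 3; 0 0 0)], sign=+1
Σ_t [1,1]: t=1:−1/48 = -1/48
(3j)²=5/84 [(3 2 3; -2 -1 3)], sign=-1
⇒ 4πI² = 5/9
I = (-1)√(5/9/(4π)) = -0.21026104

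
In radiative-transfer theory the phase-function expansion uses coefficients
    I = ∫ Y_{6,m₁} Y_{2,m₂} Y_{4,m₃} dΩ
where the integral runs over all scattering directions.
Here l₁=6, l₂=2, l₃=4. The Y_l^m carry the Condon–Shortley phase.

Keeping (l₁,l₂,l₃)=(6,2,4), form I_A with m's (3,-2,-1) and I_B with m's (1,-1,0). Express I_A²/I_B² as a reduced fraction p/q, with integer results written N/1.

18/25

Shared (l₁,l₂,l₃)=(6,2,4): N and (l;000)² cancel in I_A²/I_B².
A: Δ = 4!·8!·0!/13! = 1/6435; Racah Σ t=0..0: t=0:+1/17280 = 1/17280; ⇒ 3j(6 2 4; 3 -2 -1)² = 14/715, sgn -1
B: Δ = 4!·8!·0!/13! = 1/6435; Racah Σ t=1..1: t=1:−1/3456 = -1/3456; ⇒ 3j(6 2 4; 1 -1 0)² = 35/1287, sgn -1
I_A²/I_B² = (14/715)/(35/1287) = 18/25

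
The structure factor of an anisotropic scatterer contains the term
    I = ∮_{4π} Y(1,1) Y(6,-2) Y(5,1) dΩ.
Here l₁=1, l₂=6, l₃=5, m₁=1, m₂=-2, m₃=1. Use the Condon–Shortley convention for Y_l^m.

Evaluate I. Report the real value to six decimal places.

0.216205

Checks pass: Σm=0; 12 even; l₃=5∈[5,7].
(2·1+1)(2·6+1)(2·5+1) = 429
Δ: 2! 0! 10! / 13! → 1/858
sum: t=1:−1/14400 = -1/14400
3j²(1 6 5; 0 0 0) = Δ·Π!·Σ² = 6/143  (sign +1)
sum: t=0:+1/34560 = 1/34560
3j²(1 6 5; 1 -2 1) = Δ·Π!·Σ² = 14/429  (sign +1)
combine: 4πI² = 429·6/143·14/429 = 84/143
take √, sign +1: I = 0.21620548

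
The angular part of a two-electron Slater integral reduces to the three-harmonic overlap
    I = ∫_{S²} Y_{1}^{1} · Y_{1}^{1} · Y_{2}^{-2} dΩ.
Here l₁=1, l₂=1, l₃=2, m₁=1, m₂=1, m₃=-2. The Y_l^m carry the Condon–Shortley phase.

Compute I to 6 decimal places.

0.309019

m-sum 0 ✓  L=4 even ✓  0≤2≤2 ✓
Π(2lᵢ+1) = 3×3×5 = 45
triangle coeff Δ(1,1,2) = 1/30
Σ_t [0,0]: t=0:+1/1 = 1/1
(3j)²=2/15 [(1 1 2; 0 0 0)], sign=+1
Σ_t [0,0]: t=0:+1/4 = 1/4
(3j)²=1/5 [(1 1 2; 1 1 -2)], sign=+1
⇒ 4πI² = 6/5
I = (+1)√(6/5/(4π)) = 0.30901936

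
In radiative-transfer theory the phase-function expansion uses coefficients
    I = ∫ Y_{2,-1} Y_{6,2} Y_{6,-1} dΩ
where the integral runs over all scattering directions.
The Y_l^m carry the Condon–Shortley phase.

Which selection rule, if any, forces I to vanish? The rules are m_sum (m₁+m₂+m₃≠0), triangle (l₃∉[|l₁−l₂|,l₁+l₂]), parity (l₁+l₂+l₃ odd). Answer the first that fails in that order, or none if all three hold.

none

azimuthal sum: -1 + 2 − 1 = 0  ✓
4 ≤ 6 ≤ 8 (triangle on l)  ✓
L = 2 + 6 + 6 = 14 (even)  ✓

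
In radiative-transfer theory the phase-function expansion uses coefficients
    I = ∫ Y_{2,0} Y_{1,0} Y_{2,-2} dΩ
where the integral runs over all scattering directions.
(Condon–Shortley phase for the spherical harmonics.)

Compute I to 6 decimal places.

Σmᵢ = -2 ≠ 0, so the φ-integral vanishes; I = 0

0.000000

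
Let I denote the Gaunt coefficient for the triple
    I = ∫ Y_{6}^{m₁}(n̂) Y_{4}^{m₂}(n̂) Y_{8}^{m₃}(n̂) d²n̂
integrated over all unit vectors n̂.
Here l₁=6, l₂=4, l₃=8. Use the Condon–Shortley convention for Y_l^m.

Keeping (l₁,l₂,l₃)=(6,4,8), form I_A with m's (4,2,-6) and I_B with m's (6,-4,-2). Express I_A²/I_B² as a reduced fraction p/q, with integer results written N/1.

130/1

l's match ⇒ only the (l;m) 3-j factors differ between A and B.
A: triangle coeff Δ(6,4,8) = 1/23279256; Σ_t [0,2]: t=0:+1/116121600 t=1:−1/43545600 t=2:+1/348364800 = -1/87091200; (3j)²=10/969 [(6 4 8; 4 2 -6)], sign=-1
B: triangle coeff Δ(6,4,8) = 1/23279256; Σ_t [0,0]: t=0:+1/5225472000 = 1/5225472000; (3j)²=1/12597 [(6 4 8; 6 -4 -2)], sign=+1
I_A²/I_B² = (10/969)/(1/12597) = 130/1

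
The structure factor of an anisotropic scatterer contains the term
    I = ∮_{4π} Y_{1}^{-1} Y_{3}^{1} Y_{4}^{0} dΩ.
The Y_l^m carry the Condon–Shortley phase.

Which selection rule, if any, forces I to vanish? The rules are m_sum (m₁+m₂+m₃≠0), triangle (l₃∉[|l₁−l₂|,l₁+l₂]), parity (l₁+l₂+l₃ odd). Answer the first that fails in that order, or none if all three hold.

none

Σmᵢ = 0  ✓
l₃∈[|l₁−l₂|,l₁+l₂]=[2,4], have l₃=4  ✓
Σlᵢ = 8 ⇒ even  ✓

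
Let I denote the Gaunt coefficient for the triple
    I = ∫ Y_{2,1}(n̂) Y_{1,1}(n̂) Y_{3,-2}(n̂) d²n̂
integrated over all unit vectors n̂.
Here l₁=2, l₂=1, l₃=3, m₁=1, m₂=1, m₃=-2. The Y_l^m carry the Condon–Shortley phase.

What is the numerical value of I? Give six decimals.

0.261169

Checks pass: Σm=0; 6 even; l₃=3∈[1,3].
(2·2+1)(2·1+1)(2·3+1) = 105
Δ: 0! 4! 2! / 7! → 1/105
sum: t=0:+1/4 = 1/4
3j²(2 1 3; 0 0 0) = Δ·Π!·Σ² = 3/35  (sign -1)
sum: t=0:+1/12 = 1/12
3j²(2 1 3; 1 1 -2) = Δ·Π!·Σ² = 2/21  (sign -1)
combine: 4πI² = 105·3/35·2/21 = 6/7
take √, sign +1: I = 0.26116903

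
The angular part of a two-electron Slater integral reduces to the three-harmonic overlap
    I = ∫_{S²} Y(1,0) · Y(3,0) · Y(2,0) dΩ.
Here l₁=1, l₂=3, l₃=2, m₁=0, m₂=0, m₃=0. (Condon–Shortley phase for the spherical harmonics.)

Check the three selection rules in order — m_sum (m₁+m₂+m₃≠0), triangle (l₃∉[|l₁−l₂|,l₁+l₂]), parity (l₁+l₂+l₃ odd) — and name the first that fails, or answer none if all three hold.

none

m₁+m₂+m₃ = 0 + 0 + 0 = 0  ✓
triangle: |1−3|=2 ≤ l₃=2 ≤ 1+3=4  ✓
parity: l₁+l₂+l₃ = 6 is even  ✓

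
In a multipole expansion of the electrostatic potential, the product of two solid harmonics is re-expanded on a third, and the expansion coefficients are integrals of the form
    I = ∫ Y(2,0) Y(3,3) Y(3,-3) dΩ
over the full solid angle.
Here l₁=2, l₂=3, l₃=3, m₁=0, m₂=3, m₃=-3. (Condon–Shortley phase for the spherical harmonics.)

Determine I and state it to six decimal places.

m-sum 0 ✓  L=8 even ✓  1≤3≤5 ✓
Π(2lᵢ+1) = 5×7×7 = 245
triangle coeff Δ(2,3,3) = 1/3780
Σ_t [0,2]: t=0:+1/24 t=1:−1/4 t=2:+1/24 = -1/6
(3j)²=4/105 [(2 3 3; 0 0 0)], sign=+1
Σ_t [2,2]: t=2:+1/96 = 1/96
(3j)²=5/84 [(2 3 3; 0 3 -3)], sign=+1
⇒ 4πI² = 5/9
I = (+1)√(5/9/(4π)) = 0.21026104

0.210261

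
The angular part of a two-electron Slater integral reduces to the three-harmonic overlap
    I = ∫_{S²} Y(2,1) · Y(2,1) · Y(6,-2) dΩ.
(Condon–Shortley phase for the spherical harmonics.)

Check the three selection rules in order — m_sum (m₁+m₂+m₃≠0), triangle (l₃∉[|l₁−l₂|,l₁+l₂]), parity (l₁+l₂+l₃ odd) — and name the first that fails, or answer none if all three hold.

triangle

azimuthal sum: 1 + 1 − 2 = 0  ✓
0 ≤ 6 ≤ 4 (triangle on l)  ✗
L = 2 + 2 + 6 = 10 (even)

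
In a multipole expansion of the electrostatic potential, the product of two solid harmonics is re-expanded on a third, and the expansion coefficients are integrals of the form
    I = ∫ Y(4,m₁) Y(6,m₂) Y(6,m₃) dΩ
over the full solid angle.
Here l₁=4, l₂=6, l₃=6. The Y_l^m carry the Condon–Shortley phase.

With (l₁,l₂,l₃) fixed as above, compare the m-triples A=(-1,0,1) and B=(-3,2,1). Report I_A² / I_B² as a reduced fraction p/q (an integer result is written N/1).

Shared (l₁,l₂,l₃)=(4,6,6): N and (l;000)² cancel in I_A²/I_B².
A: Δ = 4!·4!·8!/17! = 1/15315300; Racah Σ t=1..4: t=1:−1/103680 t=2:+1/13824 t=3:−1/17280 t=4:+1/207360 = 1/103680; ⇒ 3j(4 6 6; -1 0 1)² = 10/7293, sgn -1
B: Δ = 4!·4!·8!/17! = 1/15315300; Racah Σ t=3..4: t=3:−1/103680 t=4:+1/82944 = 1/414720; ⇒ 3j(4 6 6; -3 2 1)² = 49/43758, sgn -1
I_A²/I_B² = (10/7293)/(49/43758) = 60/49

60/49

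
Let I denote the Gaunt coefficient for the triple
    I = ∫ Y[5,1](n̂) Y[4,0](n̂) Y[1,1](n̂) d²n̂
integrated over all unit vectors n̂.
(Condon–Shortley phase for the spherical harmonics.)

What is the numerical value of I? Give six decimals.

1 + 0 + 1 = 2 ≠ 0: azimuthal integral kills it; I = 0

0.000000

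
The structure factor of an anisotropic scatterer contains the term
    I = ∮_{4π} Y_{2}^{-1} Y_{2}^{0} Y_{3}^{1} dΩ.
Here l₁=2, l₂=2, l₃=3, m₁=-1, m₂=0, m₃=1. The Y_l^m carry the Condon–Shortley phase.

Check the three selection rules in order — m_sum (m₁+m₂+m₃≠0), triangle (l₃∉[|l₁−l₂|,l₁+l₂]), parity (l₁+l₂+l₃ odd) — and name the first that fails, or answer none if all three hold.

azimuthal sum: -1 + 0 + 1 = 0  ✓
0 ≤ 3 ≤ 4 (triangle on l)  ✓
L = 2 + 2 + 3 = 7 (odd)  ✗

parity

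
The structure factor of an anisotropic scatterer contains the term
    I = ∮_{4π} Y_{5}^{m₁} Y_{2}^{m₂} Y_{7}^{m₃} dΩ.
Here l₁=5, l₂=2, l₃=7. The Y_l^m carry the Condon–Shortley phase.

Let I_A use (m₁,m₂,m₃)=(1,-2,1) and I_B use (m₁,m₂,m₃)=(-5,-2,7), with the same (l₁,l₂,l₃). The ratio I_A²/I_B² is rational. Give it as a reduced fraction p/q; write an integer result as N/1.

Same 5,2,7: normalisation and zero-m 3j drop out of the ratio.
A: Δ: 0! 10! 4! / 15! → 1/15015; sum: t=0:+1/414720 = 1/414720; 3j²(5 2 7; 1 -2 1) = Δ·Π!·Σ² = 2/429  (sign +1)
B: Δ: 0! 10! 4! / 15! → 1/15015; sum: t=0:+1/87091200 = 1/87091200; 3j²(5 2 7; -5 -2 7) = Δ·Π!·Σ² = 1/15  (sign +1)
I_A²/I_B² = (2/429)/(1/15) = 10/143

10/143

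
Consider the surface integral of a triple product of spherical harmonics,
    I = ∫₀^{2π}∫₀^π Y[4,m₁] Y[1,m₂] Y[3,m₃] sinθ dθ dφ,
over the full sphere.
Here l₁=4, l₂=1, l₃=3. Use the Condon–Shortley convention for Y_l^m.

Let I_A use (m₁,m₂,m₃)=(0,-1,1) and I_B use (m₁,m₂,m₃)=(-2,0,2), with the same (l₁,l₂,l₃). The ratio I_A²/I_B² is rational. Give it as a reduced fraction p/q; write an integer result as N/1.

1/2

Shared (l₁,l₂,l₃)=(4,1,3): N and (l;000)² cancel in I_A²/I_B².
A: Δ = 2!·6!·0!/9! = 1/252; Racah Σ t=0..0: t=0:+1/96 = 1/96; ⇒ 3j(4 1 3; 0 -1 1)² = 1/42, sgn +1
B: Δ = 2!·6!·0!/9! = 1/252; Racah Σ t=1..1: t=1:−1/120 = -1/120; ⇒ 3j(4 1 3; -2 0 2)² = 1/21, sgn +1
I_A²/I_B² = (1/42)/(1/21) = 1/2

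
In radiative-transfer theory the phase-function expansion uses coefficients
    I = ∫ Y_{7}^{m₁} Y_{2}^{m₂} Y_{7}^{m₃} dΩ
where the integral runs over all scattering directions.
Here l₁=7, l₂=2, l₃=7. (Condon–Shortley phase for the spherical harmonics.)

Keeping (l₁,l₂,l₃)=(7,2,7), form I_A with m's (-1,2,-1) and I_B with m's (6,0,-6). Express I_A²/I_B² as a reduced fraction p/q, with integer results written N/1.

Same 7,2,7: normalisation and zero-m 3j drop out of the ratio.
A: Δ: 2! 12! 2! / 17! → 1/185640; sum: t=2:+1/2073600 = 1/2073600; 3j²(7 2 7; -1 2 -1) = Δ·Π!·Σ² = 28/1105  (sign +1)
B: Δ: 2! 12! 2! / 17! → 1/185640; sum: t=0:+1/159667200 t=1:−1/479001600 = 1/239500800; 3j²(7 2 7; 6 0 -6) = Δ·Π!·Σ² = 26/1785  (sign -1)
I_A²/I_B² = (28/1105)/(26/1785) = 294/169

294/169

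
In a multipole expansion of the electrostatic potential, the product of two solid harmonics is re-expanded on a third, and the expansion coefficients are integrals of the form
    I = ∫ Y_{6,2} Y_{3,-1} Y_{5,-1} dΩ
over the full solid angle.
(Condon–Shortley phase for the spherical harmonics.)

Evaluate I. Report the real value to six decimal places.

m-sum 0 ✓  L=14 even ✓  3≤5≤9 ✓
Π(2lᵢ+1) = 13×7×11 = 1001
triangle coeff Δ(6,3,5) = 1/675675
Σ_t [1,3]: t=1:−1/8640 t=2:+1/2304 t=3:−1/8640 = 7/34560
(3j)²=7/429 [(6 3 5; 0 0 0)], sign=-1
Σ_t [0,2]: t=0:+1/27648 t=1:−1/4320 t=2:+1/11520 = -1/9216
(3j)²=2/143 [(6 3 5; 2 -1 -1)], sign=-1
⇒ 4πI² = 98/429
I = (+1)√(98/429/(4π)) = 0.13482780

0.134828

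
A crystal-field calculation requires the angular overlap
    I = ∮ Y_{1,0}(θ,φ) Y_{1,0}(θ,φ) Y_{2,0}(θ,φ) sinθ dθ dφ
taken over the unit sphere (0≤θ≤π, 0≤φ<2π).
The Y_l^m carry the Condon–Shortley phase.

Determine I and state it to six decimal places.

m-sum 0 ✓  L=4 even ✓  0≤2≤2 ✓
Π(2lᵢ+1) = 3×3×5 = 45
triangle coeff Δ(1,1,2) = 1/30
Σ_t [0,0]: t=0:+1/1 = 1/1
(3j)²=2/15 [(1 1 2; 0 0 0)], sign=+1
(m-triple is (0,0,0) — same symbol as above.)
⇒ 4πI² = 4/5
I = (+1)√(4/5/(4π)) = 0.25231325

0.252313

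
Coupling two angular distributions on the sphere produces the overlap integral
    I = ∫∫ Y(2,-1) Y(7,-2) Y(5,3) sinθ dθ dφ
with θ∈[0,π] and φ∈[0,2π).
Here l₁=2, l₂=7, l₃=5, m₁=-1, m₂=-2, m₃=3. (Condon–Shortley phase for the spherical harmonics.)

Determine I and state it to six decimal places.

0.107507

Checks pass: Σm=0; 14 even; l₃=5∈[5,9].
(2·2+1)(2·7+1)(2·5+1) = 825
Δ: 4! 0! 10! / 15! → 1/15015
sum: t=2:+1/57600 = 1/57600
3j²(2 7 5; 0 0 0) = Δ·Π!·Σ² = 21/715  (sign -1)
sum: t=3:−1/483840 = -1/483840
3j²(2 7 5; -1 -2 3) = Δ·Π!·Σ² = 6/1001  (sign -1)
combine: 4πI² = 825·21/715·6/1001 = 270/1859
take √, sign +1: I = 0.10750713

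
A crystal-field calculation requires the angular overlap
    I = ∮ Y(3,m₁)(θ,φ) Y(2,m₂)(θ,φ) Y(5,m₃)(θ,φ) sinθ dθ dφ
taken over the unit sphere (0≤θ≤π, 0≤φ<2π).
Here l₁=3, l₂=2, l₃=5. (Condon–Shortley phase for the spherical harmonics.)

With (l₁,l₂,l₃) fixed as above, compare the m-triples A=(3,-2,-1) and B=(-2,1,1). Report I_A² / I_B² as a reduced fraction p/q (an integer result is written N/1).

Same 3,2,5: normalisation and zero-m 3j drop out of the ratio.
A: Δ: 0! 6! 4! / 11! → 1/2310; sum: t=0:+1/17280 = 1/17280; 3j²(3 2 5; 3 -2 -1) = Δ·Π!·Σ² = 1/2310  (sign +1)
B: Δ: 0! 6! 4! / 11! → 1/2310; sum: t=0:+1/720 = 1/720; 3j²(3 2 5; -2 1 1) = Δ·Π!·Σ² = 4/385  (sign +1)
I_A²/I_B² = (1/2310)/(4/385) = 1/24

1/24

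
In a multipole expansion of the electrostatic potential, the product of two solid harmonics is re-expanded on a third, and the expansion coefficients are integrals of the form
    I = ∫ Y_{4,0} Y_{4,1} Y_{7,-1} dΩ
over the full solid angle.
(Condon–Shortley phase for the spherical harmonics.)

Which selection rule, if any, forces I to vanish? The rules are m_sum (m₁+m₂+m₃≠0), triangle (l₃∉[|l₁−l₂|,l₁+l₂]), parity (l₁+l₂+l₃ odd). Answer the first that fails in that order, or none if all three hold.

parity

m₁+m₂+m₃ = 0 + 1 − 1 = 0  ✓
triangle: |4−4|=0 ≤ l₃=7 ≤ 4+4=8  ✓
parity: l₁+l₂+l₃ = 15 is odd  ✗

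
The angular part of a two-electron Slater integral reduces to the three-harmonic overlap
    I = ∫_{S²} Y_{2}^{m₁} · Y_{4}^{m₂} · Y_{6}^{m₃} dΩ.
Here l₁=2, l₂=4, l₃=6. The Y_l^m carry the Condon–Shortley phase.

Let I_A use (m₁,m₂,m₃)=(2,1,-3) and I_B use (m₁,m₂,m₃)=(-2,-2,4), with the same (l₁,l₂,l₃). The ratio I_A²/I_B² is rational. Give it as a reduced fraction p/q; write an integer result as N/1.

Shared (l₁,l₂,l₃)=(2,4,6): N and (l;000)² cancel in I_A²/I_B².
A: Δ = 0!·4!·8!/13! = 1/6435; Racah Σ t=0..0: t=0:+1/17280 = 1/17280; ⇒ 3j(2 4 6; 2 1 -3)² = 14/715, sgn -1
B: Δ = 0!·4!·8!/13! = 1/6435; Racah Σ t=0..0: t=0:+1/34560 = 1/34560; ⇒ 3j(2 4 6; -2 -2 4)² = 14/429, sgn +1
I_A²/I_B² = (14/715)/(14/429) = 3/5

3/5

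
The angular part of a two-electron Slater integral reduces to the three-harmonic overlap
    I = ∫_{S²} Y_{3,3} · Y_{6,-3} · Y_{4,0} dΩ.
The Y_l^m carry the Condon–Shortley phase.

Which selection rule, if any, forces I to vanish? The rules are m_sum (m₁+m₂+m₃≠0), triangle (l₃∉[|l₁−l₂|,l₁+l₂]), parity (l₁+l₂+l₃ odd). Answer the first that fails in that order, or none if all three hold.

parity

Σmᵢ = 0  ✓
l₃∈[|l₁−l₂|,l₁+l₂]=[3,9], have l₃=4  ✓
Σlᵢ = 13 ⇒ odd  ✗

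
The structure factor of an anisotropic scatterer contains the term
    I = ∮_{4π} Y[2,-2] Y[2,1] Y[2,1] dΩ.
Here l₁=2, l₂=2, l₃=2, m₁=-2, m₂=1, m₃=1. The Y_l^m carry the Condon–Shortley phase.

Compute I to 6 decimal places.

0.220728

Checks pass: Σm=0; 6 even; l₃=2∈[0,4].
(2·2+1)(2·2+1)(2·2+1) = 125
Δ: 2! 2! 2! / 7! → 1/630
sum: t=0:+1/8 t=1:−1/1 t=2:+1/8 = -3/4
3j²(2 2 2; 0 0 0) = Δ·Π!·Σ² = 2/35  (sign -1)
sum: t=2:+1/4 = 1/4
3j²(2 2 2; -2 1 1) = Δ·Π!·Σ² = 3/35  (sign -1)
combine: 4πI² = 125·2/35·3/35 = 30/49
take √, sign +1: I = 0.22072812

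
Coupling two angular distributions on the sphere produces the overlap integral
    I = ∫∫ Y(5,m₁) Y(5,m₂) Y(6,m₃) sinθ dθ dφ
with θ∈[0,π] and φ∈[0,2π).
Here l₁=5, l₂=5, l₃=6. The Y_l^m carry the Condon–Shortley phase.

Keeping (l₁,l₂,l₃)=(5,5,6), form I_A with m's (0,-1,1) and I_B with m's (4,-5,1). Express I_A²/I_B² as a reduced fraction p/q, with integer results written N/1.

16/27

Shared (l₁,l₂,l₃)=(5,5,6): N and (l;000)² cancel in I_A²/I_B².
A: Δ = 4!·6!·6!/17! = 1/28588560; Racah Σ t=0..4: t=0:+1/138240 t=1:−1/10368 t=2:+1/6912 t=3:−1/34560 t=4:+1/2073600 = 7/259200; ⇒ 3j(5 5 6; 0 -1 1)² = 28/7293, sgn -1
B: Δ = 4!·6!·6!/17! = 1/28588560; Racah Σ t=0..0: t=0:+1/2073600 = 1/2073600; ⇒ 3j(5 5 6; 4 -5 1)² = 63/9724, sgn -1
I_A²/I_B² = (28/7293)/(63/9724) = 16/27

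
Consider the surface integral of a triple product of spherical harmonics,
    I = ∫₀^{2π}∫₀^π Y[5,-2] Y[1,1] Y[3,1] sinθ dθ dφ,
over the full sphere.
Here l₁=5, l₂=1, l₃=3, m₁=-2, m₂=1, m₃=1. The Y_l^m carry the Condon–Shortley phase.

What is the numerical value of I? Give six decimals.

0.000000

triangle: need 4≤l₃≤6, have 3; I=0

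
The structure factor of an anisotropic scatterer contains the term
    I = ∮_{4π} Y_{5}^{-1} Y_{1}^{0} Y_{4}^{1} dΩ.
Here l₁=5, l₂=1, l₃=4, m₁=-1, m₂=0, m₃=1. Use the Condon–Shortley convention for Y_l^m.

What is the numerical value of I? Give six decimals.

-0.240571

Rules hold: Σm=0, L=10 even, 4≤4≤6.
N = 11·3·9 = 297
Δ = 2!·8!·0!/11! = 1/495
Racah Σ t=1..1: t=1:−1/576 = -1/576
⇒ 3j(5 1 4; 0 0 0)² = 5/99, sgn -1
Racah Σ t=1..1: t=1:−1/720 = -1/720
⇒ 3j(5 1 4; -1 0 1)² = 8/165, sgn +1
4πI² = N·(3j₀)²·(3jₘ)² = 8/11
I = -1·√(0.727273/4π) = -0.24057125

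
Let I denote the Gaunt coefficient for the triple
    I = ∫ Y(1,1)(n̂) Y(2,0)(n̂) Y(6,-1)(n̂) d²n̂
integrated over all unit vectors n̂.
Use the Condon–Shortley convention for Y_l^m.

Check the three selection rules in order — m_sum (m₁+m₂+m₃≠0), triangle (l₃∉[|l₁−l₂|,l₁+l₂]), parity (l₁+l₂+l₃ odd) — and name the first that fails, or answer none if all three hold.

azimuthal sum: 1 + 0 − 1 = 0  ✓
1 ≤ 6 ≤ 3 (triangle on l)  ✗
L = 1 + 2 + 6 = 9 (odd)

triangle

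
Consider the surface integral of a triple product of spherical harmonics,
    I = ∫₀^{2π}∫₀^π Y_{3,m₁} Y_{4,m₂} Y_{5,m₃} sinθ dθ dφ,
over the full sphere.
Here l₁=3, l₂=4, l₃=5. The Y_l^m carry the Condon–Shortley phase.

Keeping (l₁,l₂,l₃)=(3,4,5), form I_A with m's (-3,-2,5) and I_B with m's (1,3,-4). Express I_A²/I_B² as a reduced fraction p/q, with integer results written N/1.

75/7

Shared (l₁,l₂,l₃)=(3,4,5): N and (l;000)² cancel in I_A²/I_B².
A: Δ = 2!·4!·6!/13! = 1/180180; Racah Σ t=2..2: t=2:+1/34560 = 1/34560; ⇒ 3j(3 4 5; -3 -2 5)² = 5/286, sgn +1
B: Δ = 2!·4!·6!/13! = 1/180180; Racah Σ t=1..2: t=1:−1/4320 t=2:+1/5760 = -1/17280; ⇒ 3j(3 4 5; 1 3 -4)² = 7/4290, sgn +1
I_A²/I_B² = (5/286)/(7/4290) = 75/7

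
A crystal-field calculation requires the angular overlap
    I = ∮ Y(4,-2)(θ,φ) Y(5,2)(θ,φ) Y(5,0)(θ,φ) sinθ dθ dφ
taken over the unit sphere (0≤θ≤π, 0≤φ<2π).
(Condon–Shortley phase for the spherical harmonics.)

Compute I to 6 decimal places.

Checks pass: Σm=0; 14 even; l₃=5∈[1,9].
(2·4+1)(2·5+1)(2·5+1) = 1089
Δ: 4! 4! 6! / 15! → 1/3153150
sum: t=0:+1/69120 t=1:−1/1728 t=2:+1/576 t=3:−1/1728 t=4:+1/69120 = 7/11520
3j²(4 5 5; 0 0 0) = Δ·Π!·Σ² = 2/143  (sign -1)
sum: t=2:+1/11520 t=3:−1/1728 t=4:+1/3456 = -7/34560
3j²(4 5 5; -2 2 0) = Δ·Π!·Σ² = 7/858  (sign +1)
combine: 4πI² = 1089·2/143·7/858 = 21/169
take √, sign -1: I = -0.09944006

-0.099440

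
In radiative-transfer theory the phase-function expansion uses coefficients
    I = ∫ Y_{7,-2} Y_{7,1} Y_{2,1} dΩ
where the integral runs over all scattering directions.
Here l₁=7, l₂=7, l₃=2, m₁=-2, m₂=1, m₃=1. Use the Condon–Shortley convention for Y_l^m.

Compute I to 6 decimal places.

m-sum 0 ✓  L=16 even ✓  0≤2≤14 ✓
Π(2lᵢ+1) = 15×15×5 = 1125
triangle coeff Δ(7,7,2) = 1/185640
Σ_t [5,7]: t=5:−1/2419200 t=6:+1/518400 t=7:−1/2419200 = 1/907200
(3j)²=56/3315 [(7 7 2; 0 0 0)], sign=+1
Σ_t [7,8]: t=7:−1/1209600 t=8:+1/1935360 = -1/3225600
(3j)²=243/61880 [(7 7 2; -2 1 1)], sign=+1
⇒ 4πI² = 3645/48841
I = (+1)√(3645/48841/(4π)) = 0.07706400

0.077064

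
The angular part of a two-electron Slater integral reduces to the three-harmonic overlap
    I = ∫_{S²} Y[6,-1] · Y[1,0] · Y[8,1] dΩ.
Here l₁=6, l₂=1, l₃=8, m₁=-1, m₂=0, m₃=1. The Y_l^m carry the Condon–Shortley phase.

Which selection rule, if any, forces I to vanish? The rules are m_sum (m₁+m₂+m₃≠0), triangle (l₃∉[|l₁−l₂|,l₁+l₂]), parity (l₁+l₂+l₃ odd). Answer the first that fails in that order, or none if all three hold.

triangle

azimuthal sum: -1 + 0 + 1 = 0  ✓
5 ≤ 8 ≤ 7 (triangle on l)  ✗
L = 6 + 1 + 8 = 15 (odd)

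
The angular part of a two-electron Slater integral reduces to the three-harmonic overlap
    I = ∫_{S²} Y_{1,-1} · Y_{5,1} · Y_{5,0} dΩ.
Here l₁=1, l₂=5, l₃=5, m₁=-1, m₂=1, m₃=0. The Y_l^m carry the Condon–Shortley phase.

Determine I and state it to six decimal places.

0.000000

Σlᵢ=11 odd — θ-integrand is odd under cosθ→−cosθ; I=0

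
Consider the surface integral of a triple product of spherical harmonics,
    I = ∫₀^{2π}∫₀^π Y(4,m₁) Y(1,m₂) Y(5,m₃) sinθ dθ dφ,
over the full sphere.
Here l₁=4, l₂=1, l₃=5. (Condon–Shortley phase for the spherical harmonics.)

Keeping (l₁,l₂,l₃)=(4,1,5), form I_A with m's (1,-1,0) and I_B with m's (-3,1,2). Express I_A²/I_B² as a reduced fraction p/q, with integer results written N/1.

l's match ⇒ only the (l;m) 3-j factors differ between A and B.
A: triangle coeff Δ(4,1,5) = 1/495; Σ_t [0,0]: t=0:+1/1440 = 1/1440; (3j)²=2/99 [(4 1 5; 1 -1 0)], sign=-1
B: triangle coeff Δ(4,1,5) = 1/495; Σ_t [0,0]: t=0:+1/10080 = 1/10080; (3j)²=1/165 [(4 1 5; -3 1 2)], sign=-1
I_A²/I_B² = (2/99)/(1/165) = 10/3

10/3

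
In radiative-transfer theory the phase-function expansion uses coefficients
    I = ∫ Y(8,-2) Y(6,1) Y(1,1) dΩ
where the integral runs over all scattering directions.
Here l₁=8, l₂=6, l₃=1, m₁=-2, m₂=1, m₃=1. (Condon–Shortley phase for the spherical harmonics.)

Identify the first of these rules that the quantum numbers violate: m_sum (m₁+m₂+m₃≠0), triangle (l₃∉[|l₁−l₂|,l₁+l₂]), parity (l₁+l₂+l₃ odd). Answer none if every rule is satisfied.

triangle

Σmᵢ = 0  ✓
l₃∈[|l₁−l₂|,l₁+l₂]=[2,14], have l₃=1  ✗
Σlᵢ = 15 ⇒ odd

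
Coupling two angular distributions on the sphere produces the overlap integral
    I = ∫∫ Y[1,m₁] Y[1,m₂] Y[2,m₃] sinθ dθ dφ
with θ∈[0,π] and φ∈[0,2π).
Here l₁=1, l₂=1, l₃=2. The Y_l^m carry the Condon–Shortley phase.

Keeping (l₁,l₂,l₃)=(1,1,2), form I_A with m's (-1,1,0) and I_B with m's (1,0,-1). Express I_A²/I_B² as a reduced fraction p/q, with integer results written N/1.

1/3

Same 1,1,2: normalisation and zero-m 3j drop out of the ratio.
A: Δ: 0! 2! 2! / 5! → 1/30; sum: t=0:+1/4 = 1/4; 3j²(1 1 2; -1 1 0) = Δ·Π!·Σ² = 1/30  (sign +1)
B: Δ: 0! 2! 2! / 5! → 1/30; sum: t=0:+1/2 = 1/2; 3j²(1 1 2; 1 0 -1) = Δ·Π!·Σ² = 1/10  (sign -1)
I_A²/I_B² = (1/30)/(1/10) = 1/3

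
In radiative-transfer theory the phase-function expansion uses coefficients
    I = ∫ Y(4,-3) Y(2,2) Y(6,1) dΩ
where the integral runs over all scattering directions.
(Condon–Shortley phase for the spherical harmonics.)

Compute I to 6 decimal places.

Checks pass: Σm=0; 12 even; l₃=6∈[2,6].
(2·4+1)(2·2+1)(2·6+1) = 585
Δ: 0! 8! 4! / 13! → 1/6435
sum: t=0:+1/2304 = 1/2304
3j²(4 2 6; 0 0 0) = Δ·Π!·Σ² = 5/143  (sign +1)
sum: t=0:+1/120960 = 1/120960
3j²(4 2 6; -3 2 1) = Δ·Π!·Σ² = 1/1287  (sign -1)
combine: 4πI² = 585·5/143·1/1287 = 25/1573
take √, sign -1: I = -0.03556319

-0.035563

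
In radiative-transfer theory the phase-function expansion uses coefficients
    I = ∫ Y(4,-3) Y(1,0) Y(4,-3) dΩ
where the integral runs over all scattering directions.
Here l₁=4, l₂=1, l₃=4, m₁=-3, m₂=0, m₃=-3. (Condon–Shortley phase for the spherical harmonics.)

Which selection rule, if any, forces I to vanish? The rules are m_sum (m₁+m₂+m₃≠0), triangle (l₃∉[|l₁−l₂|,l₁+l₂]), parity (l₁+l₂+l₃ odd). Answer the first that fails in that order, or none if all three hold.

m₁+m₂+m₃ = -3 + 0 − 3 = -6  ✗
triangle: |4−1|=3 ≤ l₃=4 ≤ 4+1=5
parity: l₁+l₂+l₃ = 9 is odd

m_sum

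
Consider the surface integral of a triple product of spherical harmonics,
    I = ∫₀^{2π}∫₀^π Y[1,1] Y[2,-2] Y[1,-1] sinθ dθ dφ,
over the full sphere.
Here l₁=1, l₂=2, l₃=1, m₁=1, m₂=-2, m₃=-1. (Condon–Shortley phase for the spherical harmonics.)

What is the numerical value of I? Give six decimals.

0.000000

Σmᵢ = -2 ≠ 0, so the φ-integral vanishes; I = 0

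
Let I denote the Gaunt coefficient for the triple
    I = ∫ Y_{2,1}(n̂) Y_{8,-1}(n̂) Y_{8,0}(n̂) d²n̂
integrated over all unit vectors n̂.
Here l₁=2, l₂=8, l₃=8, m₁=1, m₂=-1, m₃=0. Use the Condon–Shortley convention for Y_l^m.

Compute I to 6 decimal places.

-0.023001

Rules hold: Σm=0, L=18 even, 6≤8≤10.
N = 5·17·17 = 1445
Δ = 2!·2!·14!/19! = 1/348840
Racah Σ t=0..2: t=0:+1/116121600 t=1:−1/25401600 t=2:+1/116121600 = -1/45158400
⇒ 3j(2 8 8; 0 0 0)² = 24/1615, sgn -1
Racah Σ t=0..1: t=0:+1/50803200 t=1:−1/58060800 = 1/406425600
⇒ 3j(2 8 8; 1 -1 0)² = 1/3230, sgn +1
4πI² = N·(3j₀)²·(3jₘ)² = 12/1805
I = -1·√(0.0066482/4π) = -0.02300102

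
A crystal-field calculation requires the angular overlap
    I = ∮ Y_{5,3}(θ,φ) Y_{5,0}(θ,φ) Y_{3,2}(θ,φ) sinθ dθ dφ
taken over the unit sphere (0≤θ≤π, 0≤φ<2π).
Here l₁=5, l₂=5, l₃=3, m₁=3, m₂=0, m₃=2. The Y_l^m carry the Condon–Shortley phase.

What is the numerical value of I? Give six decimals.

3 + 0 + 2 = 5 ≠ 0: azimuthal integral kills it; I = 0

0.000000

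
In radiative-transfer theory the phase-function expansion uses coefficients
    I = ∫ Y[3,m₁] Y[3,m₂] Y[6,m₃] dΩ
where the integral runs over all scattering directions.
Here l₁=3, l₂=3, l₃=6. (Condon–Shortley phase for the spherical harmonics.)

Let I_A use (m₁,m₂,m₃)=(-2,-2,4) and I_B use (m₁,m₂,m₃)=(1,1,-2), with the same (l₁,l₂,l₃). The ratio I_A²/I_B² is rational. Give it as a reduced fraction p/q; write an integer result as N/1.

Same 3,3,6: normalisation and zero-m 3j drop out of the ratio.
A: Δ: 0! 6! 6! / 13! → 1/12012; sum: t=0:+1/14400 = 1/14400; 3j²(3 3 6; -2 -2 4) = Δ·Π!·Σ² = 6/143  (sign +1)
B: Δ: 0! 6! 6! / 13! → 1/12012; sum: t=0:+1/2304 = 1/2304; 3j²(3 3 6; 1 1 -2) = Δ·Π!·Σ² = 5/143  (sign +1)
I_A²/I_B² = (6/143)/(5/143) = 6/5

6/5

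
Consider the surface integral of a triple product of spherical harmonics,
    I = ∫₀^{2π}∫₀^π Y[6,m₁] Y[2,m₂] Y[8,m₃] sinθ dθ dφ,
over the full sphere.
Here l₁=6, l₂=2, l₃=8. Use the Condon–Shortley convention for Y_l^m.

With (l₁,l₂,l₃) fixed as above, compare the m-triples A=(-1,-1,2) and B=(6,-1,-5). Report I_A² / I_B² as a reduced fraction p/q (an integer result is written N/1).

Shared (l₁,l₂,l₃)=(6,2,8): N and (l;000)² cancel in I_A²/I_B².
A: Δ = 0!·12!·4!/17! = 1/30940; Racah Σ t=0..0: t=0:+1/3628800 = 1/3628800; ⇒ 3j(6 2 8; -1 -1 2)² = 36/1547, sgn +1
B: Δ = 0!·12!·4!/17! = 1/30940; Racah Σ t=0..0: t=0:+1/2874009600 = 1/2874009600; ⇒ 3j(6 2 8; 6 -1 -5)² = 1/2380, sgn -1
I_A²/I_B² = (36/1547)/(1/2380) = 720/13

720/13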